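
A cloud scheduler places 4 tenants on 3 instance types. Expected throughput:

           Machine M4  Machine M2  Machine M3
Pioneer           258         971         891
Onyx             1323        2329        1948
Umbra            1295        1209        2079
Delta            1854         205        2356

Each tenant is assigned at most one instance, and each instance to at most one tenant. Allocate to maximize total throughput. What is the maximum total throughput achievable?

Optimal: Delta→Machine M4 (1854 ops/s), Onyx→Machine M2 (2329 ops/s), Umbra→Machine M3 (2079 ops/s) — total 1854+2329+2079 = 6262 ops/s.
Next-best assignment: Umbra→Machine M4, Onyx→Machine M2, Delta→Machine M3 = 5980 ops/s.
Swapping Onyx↔Delta (Onyx→Machine M4 1323 ops/s, Delta→Machine M2 205 ops/s) loses 2655.
Checked against all permutations: 6262 ops/s is optimal.

Max total: 6262 ops/s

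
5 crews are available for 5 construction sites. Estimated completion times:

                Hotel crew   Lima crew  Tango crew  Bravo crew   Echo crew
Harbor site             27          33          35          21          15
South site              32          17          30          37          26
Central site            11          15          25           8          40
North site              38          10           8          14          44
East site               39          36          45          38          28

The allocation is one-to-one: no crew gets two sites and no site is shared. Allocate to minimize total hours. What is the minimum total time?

Minimum total: 85 hours

Optimal: Hotel crew→Central site (11 hours), Lima crew→South site (17 hours), Tango crew→North site (8 hours), Bravo crew→Harbor site (21 hours), Echo crew→East site (28 hours) — total 11+17+8+21+28 = 85 hours.
Next-best assignment: Hotel crew→East site, Lima crew→South site, Tango crew→North site, Bravo crew→Central site, Echo crew→Harbor site = 87 hours.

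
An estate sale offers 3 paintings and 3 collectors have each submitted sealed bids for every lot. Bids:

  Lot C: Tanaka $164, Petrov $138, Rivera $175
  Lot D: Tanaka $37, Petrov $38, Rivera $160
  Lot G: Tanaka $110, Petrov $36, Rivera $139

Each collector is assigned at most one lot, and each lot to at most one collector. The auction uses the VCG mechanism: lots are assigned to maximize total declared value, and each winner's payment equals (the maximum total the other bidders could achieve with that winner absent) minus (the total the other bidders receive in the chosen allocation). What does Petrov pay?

Efficient allocation: Tanaka→Lot G ($110), Petrov→Lot C ($138), Rivera→Lot D ($160); total welfare W = $408.
Petrov receives Lot C at value $138, so the others get W − 138 = $270.
Without Petrov: best allocation of the remaining 2 bidders over all 3 lots is Tanaka→Lot C ($164), Rivera→Lot D ($160), total $324.
VCG payment = (others' best without Petrov) − (others' welfare with Petrov) = 324 − 270 = $54.

Petrov pays $54.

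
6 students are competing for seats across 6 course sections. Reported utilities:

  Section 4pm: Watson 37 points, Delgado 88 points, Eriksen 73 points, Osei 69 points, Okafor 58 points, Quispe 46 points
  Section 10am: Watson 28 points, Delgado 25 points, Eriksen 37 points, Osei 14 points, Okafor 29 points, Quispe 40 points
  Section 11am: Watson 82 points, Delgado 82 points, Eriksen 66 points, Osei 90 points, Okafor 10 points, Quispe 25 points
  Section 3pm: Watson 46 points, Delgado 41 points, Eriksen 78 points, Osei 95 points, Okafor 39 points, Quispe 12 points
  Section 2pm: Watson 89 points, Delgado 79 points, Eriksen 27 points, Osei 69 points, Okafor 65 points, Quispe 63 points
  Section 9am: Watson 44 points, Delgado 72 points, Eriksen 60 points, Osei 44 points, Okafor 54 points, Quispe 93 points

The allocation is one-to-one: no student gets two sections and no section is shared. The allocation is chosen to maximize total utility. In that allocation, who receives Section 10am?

Okafor receives Section 10am.

Optimal: Watson→Section 2pm (89 points), Delgado→Section 4pm (88 points), Eriksen→Section 3pm (78 points), Osei→Section 11am (90 points), Okafor→Section 10am (29 points), Quispe→Section 9am (93 points) — total 89+88+78+90+29+93 = 467 points.
Swapping Okafor↔Quispe (Okafor→Section 9am 54 points, Quispe→Section 10am 40 points) loses 28.
Okafor's own top section is Section 2pm (65 points), but forcing Okafor→Section 2pm and reassigning the rest optimally gives only 460 points — worse by 7.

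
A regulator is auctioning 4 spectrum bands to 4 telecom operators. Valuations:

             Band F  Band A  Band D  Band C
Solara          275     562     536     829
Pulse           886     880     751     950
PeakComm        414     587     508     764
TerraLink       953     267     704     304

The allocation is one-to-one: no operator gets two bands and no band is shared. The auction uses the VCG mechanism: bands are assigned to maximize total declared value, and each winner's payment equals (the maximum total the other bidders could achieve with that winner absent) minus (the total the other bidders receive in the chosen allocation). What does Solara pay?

Efficient allocation: Solara→Band C ($829M), Pulse→Band A ($880M), PeakComm→Band D ($508M), TerraLink→Band F ($953M); total welfare W = $3170M.
Solara receives Band C at value $829M, so the others get W − 829 = $2341M.
Without Solara: best allocation of the remaining 3 bidders over all 4 bands is Pulse→Band A ($880M), PeakComm→Band C ($764M), TerraLink→Band F ($953M), total $2597M.
VCG payment = (others' best without Solara) − (others' welfare with Solara) = 2597 − 2341 = $256M.

Solara pays $256M.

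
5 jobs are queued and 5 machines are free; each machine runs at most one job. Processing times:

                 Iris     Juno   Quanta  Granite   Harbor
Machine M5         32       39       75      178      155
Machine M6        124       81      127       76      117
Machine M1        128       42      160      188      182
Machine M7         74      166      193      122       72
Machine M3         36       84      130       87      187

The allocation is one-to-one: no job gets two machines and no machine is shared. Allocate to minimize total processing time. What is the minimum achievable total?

Treat this as an assignment problem: match each job to one machine.
Optimal: Iris→Machine M3 (36 min), Juno→Machine M1 (42 min), Quanta→Machine M5 (75 min), Granite→Machine M6 (76 min), Harbor→Machine M7 (72 min) — total 36+42+75+76+72 = 301 min.
Column-greedy (each machine in turn goes to its cheapest remaining job) gives 352 min, worse by 51.
Next-best assignment: Iris→Machine M5, Juno→Machine M1, Quanta→Machine M3, Granite→Machine M6, Harbor→Machine M7 = 352 min.
Every other assignment is strictly worse.

Minimum total: 301 min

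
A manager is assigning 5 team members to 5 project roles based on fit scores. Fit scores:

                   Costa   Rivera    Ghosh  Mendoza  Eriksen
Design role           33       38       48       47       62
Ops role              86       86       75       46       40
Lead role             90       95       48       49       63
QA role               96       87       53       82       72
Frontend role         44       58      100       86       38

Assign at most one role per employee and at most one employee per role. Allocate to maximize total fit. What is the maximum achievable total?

Max total: 425 pts

This is the linear assignment problem.
Optimal: Costa→Ops role (86 pts), Rivera→Lead role (95 pts), Ghosh→Frontend role (100 pts), Mendoza→QA role (82 pts), Eriksen→Design role (62 pts) — total 86+95+100+82+62 = 425 pts.
Row-greedy (each employee in turn takes its best remaining role) gives 378 pts, worse by 47.
Next-best assignment: Costa→Lead role, Rivera→Ops role, Ghosh→Frontend role, Mendoza→QA role, Eriksen→Design role = 420 pts.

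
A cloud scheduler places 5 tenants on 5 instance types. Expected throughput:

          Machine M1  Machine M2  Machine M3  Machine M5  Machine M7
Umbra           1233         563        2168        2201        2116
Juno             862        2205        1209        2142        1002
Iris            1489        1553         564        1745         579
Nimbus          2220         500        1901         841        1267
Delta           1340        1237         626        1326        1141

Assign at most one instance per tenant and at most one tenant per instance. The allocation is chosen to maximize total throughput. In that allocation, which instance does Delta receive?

Delta receives Machine M7.

Treat this as an assignment problem: match each tenant to one instance.
Optimal: Umbra→Machine M3 (2168 ops/s), Juno→Machine M2 (2205 ops/s), Iris→Machine M5 (1745 ops/s), Nimbus→Machine M1 (2220 ops/s), Delta→Machine M7 (1141 ops/s) — total 2168+2205+1745+2220+1141 = 9479 ops/s.
Max-entry greedy (repeatedly take the single best remaining cell) gives 8331 ops/s, worse by 1148.
Swapping Iris↔Umbra (Iris→Machine M3 564 ops/s, Umbra→Machine M5 2201 ops/s) loses 1148.
Delta's own top instance is Machine M1 (1340 ops/s), but forcing Delta→Machine M1 and reassigning the rest optimally gives only 9307 ops/s — worse by 172.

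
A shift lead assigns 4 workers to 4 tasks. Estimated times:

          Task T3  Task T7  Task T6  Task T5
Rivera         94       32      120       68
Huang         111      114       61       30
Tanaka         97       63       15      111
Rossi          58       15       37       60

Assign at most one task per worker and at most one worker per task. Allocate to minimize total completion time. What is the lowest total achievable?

Minimum total: 135 min

Treat this as an assignment problem: match each worker to one task.
Optimal: Rivera→Task T7 (32 min), Huang→Task T5 (30 min), Tanaka→Task T6 (15 min), Rossi→Task T3 (58 min) — total 32+30+15+58 = 135 min.
Min-entry greedy (repeatedly take the single cheapest remaining cell) gives 154 min, worse by 19.
Next-best assignment: Rivera→Task T3, Huang→Task T5, Tanaka→Task T6, Rossi→Task T7 = 154 min.
Swapping Rivera↔Huang (Rivera→Task T5 68 min, Huang→Task T7 114 min) adds 120.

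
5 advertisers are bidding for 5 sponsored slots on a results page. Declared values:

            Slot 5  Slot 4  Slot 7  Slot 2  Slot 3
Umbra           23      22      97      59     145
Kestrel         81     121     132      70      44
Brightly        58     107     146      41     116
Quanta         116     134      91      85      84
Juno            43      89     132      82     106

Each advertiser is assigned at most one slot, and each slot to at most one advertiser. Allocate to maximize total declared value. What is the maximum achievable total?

Treat this as an assignment problem: match each advertiser to one slot.
Optimal: Umbra→Slot 3 ($145), Kestrel→Slot 4 ($121), Brightly→Slot 7 ($146), Quanta→Slot 5 ($116), Juno→Slot 2 ($82) — total 145+121+146+116+82 = $610.
Row-greedy (each advertiser in turn takes its best remaining slot) gives $582, worse by 28.

Max total: $610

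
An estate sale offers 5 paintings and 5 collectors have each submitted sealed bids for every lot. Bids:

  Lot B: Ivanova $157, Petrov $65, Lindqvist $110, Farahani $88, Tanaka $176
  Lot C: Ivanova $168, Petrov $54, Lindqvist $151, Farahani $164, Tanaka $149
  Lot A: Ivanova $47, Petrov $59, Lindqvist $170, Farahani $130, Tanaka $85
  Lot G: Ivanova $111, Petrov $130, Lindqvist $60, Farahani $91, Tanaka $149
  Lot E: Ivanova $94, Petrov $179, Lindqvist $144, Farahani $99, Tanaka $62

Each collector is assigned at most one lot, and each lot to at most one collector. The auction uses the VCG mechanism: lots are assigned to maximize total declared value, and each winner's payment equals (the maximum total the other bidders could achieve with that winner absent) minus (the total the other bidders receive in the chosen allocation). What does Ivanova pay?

Ivanova pays $27.

Efficient allocation: Ivanova→Lot B ($157), Petrov→Lot E ($179), Lindqvist→Lot A ($170), Farahani→Lot C ($164), Tanaka→Lot G ($149); total welfare W = $819.
Ivanova receives Lot B at value $157, so the others get W − 157 = $662.
Without Ivanova: best allocation of the remaining 4 bidders over all 5 lots is Petrov→Lot E ($179), Lindqvist→Lot A ($170), Farahani→Lot C ($164), Tanaka→Lot B ($176), total $689.
VCG payment = (others' best without Ivanova) − (others' welfare with Ivanova) = 689 − 662 = $27.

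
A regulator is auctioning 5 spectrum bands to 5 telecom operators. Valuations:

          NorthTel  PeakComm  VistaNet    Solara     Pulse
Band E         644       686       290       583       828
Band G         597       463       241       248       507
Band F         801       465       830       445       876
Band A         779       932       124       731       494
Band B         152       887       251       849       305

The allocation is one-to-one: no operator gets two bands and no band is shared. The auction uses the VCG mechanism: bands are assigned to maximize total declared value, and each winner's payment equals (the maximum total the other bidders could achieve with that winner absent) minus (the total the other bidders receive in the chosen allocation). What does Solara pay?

Solara pays $137M.

Efficient allocation: NorthTel→Band G ($597M), PeakComm→Band A ($932M), VistaNet→Band F ($830M), Solara→Band B ($849M), Pulse→Band E ($828M); total welfare W = $4036M.
Solara receives Band B at value $849M, so the others get W − 849 = $3187M.
Without Solara: best allocation of the remaining 4 bidders over all 5 bands is NorthTel→Band A ($779M), PeakComm→Band B ($887M), VistaNet→Band F ($830M), Pulse→Band E ($828M), total $3324M.
VCG payment = (others' best without Solara) − (others' welfare with Solara) = 3324 − 3187 = $137M.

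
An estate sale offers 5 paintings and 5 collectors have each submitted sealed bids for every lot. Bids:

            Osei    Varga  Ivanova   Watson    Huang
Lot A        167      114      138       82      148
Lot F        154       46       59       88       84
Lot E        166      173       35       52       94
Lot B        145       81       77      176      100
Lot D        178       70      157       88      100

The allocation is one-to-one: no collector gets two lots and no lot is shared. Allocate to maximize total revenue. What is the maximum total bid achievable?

Optimal: Osei→Lot F ($154), Varga→Lot E ($173), Ivanova→Lot D ($157), Watson→Lot B ($176), Huang→Lot A ($148) — total 154+173+157+176+148 = $808.
Column-greedy (each lot in turn goes to its best remaining collector) gives $685, worse by 123.
Swapping Ivanova↔Huang (Ivanova→Lot A $138, Huang→Lot D $100) loses 67.

Maximum total: $808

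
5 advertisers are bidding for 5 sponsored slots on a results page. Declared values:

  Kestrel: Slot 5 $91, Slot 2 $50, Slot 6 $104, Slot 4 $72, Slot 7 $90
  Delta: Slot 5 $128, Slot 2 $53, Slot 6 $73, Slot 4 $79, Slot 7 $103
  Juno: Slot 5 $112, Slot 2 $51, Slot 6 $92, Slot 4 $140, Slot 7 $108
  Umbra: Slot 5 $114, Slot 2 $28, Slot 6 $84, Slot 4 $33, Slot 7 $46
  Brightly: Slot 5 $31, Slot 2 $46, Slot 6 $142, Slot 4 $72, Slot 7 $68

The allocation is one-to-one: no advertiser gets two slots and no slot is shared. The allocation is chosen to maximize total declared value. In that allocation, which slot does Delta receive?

Optimal: Kestrel→Slot 2 ($50), Delta→Slot 7 ($103), Juno→Slot 4 ($140), Umbra→Slot 5 ($114), Brightly→Slot 6 ($142) — total 50+103+140+114+142 = $549.
Max-entry greedy (repeatedly take the single best remaining cell) gives $528, worse by 21.
Next-best assignment: Kestrel→Slot 7, Delta→Slot 2, Juno→Slot 4, Umbra→Slot 5, Brightly→Slot 6 = $539.
Delta's own top slot is Slot 5 ($128), but forcing Delta→Slot 5 and reassigning the rest optimally gives only $528 — worse by 21.

Delta receives Slot 7.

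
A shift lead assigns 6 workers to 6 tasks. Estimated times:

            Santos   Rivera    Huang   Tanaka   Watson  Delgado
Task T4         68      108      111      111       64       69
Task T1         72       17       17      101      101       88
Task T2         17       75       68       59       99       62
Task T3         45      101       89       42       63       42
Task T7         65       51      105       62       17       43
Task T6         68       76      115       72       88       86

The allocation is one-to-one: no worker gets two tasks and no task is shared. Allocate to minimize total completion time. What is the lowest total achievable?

Treat this as an assignment problem: match each worker to one task.
Optimal: Santos→Task T2 (17 min), Rivera→Task T6 (76 min), Huang→Task T1 (17 min), Tanaka→Task T3 (42 min), Watson→Task T7 (17 min), Delgado→Task T4 (69 min) — total 17+76+17+42+17+69 = 238 min.
Row-greedy (each worker in turn takes its cheapest remaining task) gives 335 min, worse by 97.

Min total: 238 min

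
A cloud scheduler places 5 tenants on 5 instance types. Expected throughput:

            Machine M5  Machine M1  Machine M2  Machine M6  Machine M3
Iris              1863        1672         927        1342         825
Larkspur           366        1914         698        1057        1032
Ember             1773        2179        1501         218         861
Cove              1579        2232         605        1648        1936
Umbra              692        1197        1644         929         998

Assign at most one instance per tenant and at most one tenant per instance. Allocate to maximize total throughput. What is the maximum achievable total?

This is a one-to-one assignment (maximum-weight bipartite matching).
Optimal: Iris→Machine M5 (1863 ops/s), Larkspur→Machine M6 (1057 ops/s), Ember→Machine M1 (2179 ops/s), Cove→Machine M3 (1936 ops/s), Umbra→Machine M2 (1644 ops/s) — total 1863+1057+2179+1936+1644 = 8679 ops/s.
Row-greedy (each tenant in turn takes its best remaining instance) gives 8143 ops/s, worse by 536.
Next-best assignment: Iris→Machine M6, Larkspur→Machine M1, Ember→Machine M5, Cove→Machine M3, Umbra→Machine M2 = 8609 ops/s.

Maximum total: 8679 ops/s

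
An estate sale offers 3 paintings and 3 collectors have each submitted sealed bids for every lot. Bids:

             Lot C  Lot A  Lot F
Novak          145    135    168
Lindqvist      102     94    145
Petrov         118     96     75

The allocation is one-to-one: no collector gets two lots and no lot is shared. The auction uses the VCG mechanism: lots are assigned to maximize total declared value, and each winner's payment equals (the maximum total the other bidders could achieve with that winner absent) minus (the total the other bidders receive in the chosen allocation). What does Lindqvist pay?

Lindqvist pays $33.

Efficient allocation: Novak→Lot A ($135), Lindqvist→Lot F ($145), Petrov→Lot C ($118); total welfare W = $398.
Lindqvist receives Lot F at value $145, so the others get W − 145 = $253.
Without Lindqvist: best allocation of the remaining 2 bidders over all 3 lots is Novak→Lot F ($168), Petrov→Lot C ($118), total $286.
VCG payment = (others' best without Lindqvist) − (others' welfare with Lindqvist) = 286 − 253 = $33.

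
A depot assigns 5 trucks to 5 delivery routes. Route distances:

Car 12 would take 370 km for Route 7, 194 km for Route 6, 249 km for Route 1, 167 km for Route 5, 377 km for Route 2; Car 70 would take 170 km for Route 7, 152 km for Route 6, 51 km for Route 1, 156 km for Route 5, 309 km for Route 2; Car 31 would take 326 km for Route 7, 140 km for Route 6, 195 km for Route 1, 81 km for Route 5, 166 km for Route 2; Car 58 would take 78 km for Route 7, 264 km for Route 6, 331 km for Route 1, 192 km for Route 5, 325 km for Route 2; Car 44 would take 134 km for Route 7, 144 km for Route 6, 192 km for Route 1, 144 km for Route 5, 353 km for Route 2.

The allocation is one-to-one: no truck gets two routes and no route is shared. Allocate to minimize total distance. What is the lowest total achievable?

Min total: 606 km

Optimal: Car 12→Route 5 (167 km), Car 70→Route 1 (51 km), Car 31→Route 2 (166 km), Car 58→Route 7 (78 km), Car 44→Route 6 (144 km) — total 167+51+166+78+144 = 606 km.
Min-entry greedy (repeatedly take the single cheapest remaining cell) gives 731 km, worse by 125.
Every other assignment is strictly worse.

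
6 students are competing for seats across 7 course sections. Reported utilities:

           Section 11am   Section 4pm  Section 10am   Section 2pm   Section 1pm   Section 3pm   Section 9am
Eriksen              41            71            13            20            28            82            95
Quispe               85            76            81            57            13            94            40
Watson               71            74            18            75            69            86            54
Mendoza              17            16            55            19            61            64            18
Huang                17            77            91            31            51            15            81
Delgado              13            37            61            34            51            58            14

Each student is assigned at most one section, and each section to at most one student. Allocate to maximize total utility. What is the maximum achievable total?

Optimal: Eriksen→Section 9am (95 points), Quispe→Section 11am (85 points), Watson→Section 2pm (75 points), Mendoza→Section 1pm (61 points), Huang→Section 10am (91 points), Delgado→Section 3pm (58 points) — total 95+85+75+61+91+58 = 465 points.
Row-greedy (each student in turn takes its best remaining section) gives 453 points, worse by 12.

Max total: 465 points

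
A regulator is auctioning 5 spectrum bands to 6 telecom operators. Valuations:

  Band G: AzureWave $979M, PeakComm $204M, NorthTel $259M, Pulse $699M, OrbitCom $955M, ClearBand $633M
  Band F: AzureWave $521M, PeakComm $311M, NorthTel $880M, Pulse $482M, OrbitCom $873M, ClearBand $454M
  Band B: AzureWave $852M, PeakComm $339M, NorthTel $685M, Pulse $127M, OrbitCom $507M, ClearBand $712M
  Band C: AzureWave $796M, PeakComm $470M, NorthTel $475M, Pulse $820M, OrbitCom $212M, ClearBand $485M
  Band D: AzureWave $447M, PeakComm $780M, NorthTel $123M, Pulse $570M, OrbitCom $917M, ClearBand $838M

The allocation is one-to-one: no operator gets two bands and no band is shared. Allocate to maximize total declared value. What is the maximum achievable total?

Maximum total: $4345M

Optimal: OrbitCom→Band G ($955M), NorthTel→Band F ($880M), AzureWave→Band B ($852M), Pulse→Band C ($820M), ClearBand→Band D ($838M) — total 955+880+852+820+838 = $4345M.
Column-greedy (each band in turn goes to its best remaining operator) gives $4308M, worse by 37.
Next-best assignment: AzureWave→Band G, NorthTel→Band F, ClearBand→Band B, Pulse→Band C, OrbitCom→Band D = $4308M.
Swapping AzureWave↔Pulse (AzureWave→Band C $796M, Pulse→Band B $127M) loses 749.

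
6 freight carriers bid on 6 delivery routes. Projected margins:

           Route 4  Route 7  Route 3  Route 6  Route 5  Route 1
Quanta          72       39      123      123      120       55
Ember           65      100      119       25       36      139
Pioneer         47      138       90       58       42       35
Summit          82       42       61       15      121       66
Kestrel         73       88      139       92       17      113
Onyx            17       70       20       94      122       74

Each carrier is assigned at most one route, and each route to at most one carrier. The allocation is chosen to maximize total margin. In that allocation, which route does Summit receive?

Summit receives Route 4.

Optimal: Quanta→Route 6 ($123k), Ember→Route 1 ($139k), Pioneer→Route 7 ($138k), Summit→Route 4 ($82k), Kestrel→Route 3 ($139k), Onyx→Route 5 ($122k) — total 123+139+138+82+139+122 = $743k.
Row-greedy (each carrier in turn takes its best remaining route) gives $630k, worse by 113.
Summit's own top route is Route 5 ($121k), but forcing Summit→Route 5 and reassigning the rest optimally gives only $703k — worse by 40.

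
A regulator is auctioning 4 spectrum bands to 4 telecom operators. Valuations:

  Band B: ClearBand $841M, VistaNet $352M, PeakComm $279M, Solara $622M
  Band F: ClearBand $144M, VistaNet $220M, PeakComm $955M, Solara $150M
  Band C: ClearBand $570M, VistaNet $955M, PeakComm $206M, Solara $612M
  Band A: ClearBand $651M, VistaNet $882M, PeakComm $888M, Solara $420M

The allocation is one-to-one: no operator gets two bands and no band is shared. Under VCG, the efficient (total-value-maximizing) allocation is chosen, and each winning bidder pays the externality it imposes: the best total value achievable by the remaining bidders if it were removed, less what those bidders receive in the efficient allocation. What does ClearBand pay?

Efficient allocation: ClearBand→Band B ($841M), VistaNet→Band A ($882M), PeakComm→Band F ($955M), Solara→Band C ($612M); total welfare W = $3290M.
ClearBand receives Band B at value $841M, so the others get W − 841 = $2449M.
Without ClearBand: best allocation of the remaining 3 bidders over all 4 bands is VistaNet→Band C ($955M), PeakComm→Band F ($955M), Solara→Band B ($622M), total $2532M.
VCG payment = (others' best without ClearBand) − (others' welfare with ClearBand) = 2532 − 2449 = $83M.

ClearBand pays $83M.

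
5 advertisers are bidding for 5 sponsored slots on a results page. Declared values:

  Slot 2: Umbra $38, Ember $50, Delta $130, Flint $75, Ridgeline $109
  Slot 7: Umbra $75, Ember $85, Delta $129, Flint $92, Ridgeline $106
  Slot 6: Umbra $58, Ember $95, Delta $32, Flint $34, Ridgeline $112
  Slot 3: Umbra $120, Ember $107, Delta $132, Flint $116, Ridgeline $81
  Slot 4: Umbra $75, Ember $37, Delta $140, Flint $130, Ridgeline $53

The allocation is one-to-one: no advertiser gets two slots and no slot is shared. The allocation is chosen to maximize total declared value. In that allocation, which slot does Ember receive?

Optimal: Umbra→Slot 3 ($120), Ember→Slot 6 ($95), Delta→Slot 7 ($129), Flint→Slot 4 ($130), Ridgeline→Slot 2 ($109) — total 120+95+129+130+109 = $583.
Row-greedy (each advertiser in turn takes its best remaining slot) gives $556, worse by 27.
Ember's own top slot is Slot 3 ($107), but forcing Ember→Slot 3 and reassigning the rest optimally gives only $554 — worse by 29.

Ember receives Slot 6.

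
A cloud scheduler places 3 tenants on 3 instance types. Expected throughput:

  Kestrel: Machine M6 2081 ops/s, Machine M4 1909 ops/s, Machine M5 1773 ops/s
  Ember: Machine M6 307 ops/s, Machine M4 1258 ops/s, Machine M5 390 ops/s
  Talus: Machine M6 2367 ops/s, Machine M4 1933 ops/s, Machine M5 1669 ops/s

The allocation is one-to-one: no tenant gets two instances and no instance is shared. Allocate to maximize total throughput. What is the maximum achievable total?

Max total: 5398 ops/s

Optimal: Kestrel→Machine M5 (1773 ops/s), Ember→Machine M4 (1258 ops/s), Talus→Machine M6 (2367 ops/s) — total 1773+1258+2367 = 5398 ops/s.
Next-best assignment: Kestrel→Machine M6, Ember→Machine M4, Talus→Machine M5 = 5008 ops/s.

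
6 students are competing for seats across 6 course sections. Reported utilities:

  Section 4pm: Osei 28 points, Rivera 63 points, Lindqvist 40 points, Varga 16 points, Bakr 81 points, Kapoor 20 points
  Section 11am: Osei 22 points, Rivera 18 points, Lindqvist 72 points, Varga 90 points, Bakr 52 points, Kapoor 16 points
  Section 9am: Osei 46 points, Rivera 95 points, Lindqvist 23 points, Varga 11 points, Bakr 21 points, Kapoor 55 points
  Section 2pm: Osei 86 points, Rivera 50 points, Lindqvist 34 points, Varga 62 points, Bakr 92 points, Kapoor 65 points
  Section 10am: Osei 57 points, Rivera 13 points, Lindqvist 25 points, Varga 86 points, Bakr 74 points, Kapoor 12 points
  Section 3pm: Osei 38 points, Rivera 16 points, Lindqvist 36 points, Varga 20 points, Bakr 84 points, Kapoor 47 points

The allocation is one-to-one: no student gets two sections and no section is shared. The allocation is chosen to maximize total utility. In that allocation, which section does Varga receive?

Varga receives Section 10am.

Treat this as an assignment problem: match each student to one section.
Optimal: Osei→Section 2pm (86 points), Rivera→Section 9am (95 points), Lindqvist→Section 11am (72 points), Varga→Section 10am (86 points), Bakr→Section 4pm (81 points), Kapoor→Section 3pm (47 points) — total 86+95+72+86+81+47 = 467 points.
Column-greedy (each section in turn goes to its best remaining student) gives 424 points, worse by 43.
Next-best assignment: Osei→Section 2pm, Rivera→Section 4pm, Lindqvist→Section 11am, Varga→Section 10am, Bakr→Section 3pm, Kapoor→Section 9am = 446 points.
Varga's own top section is Section 11am (90 points), but forcing Varga→Section 11am and reassigning the rest optimally gives only 432 points — worse by 35.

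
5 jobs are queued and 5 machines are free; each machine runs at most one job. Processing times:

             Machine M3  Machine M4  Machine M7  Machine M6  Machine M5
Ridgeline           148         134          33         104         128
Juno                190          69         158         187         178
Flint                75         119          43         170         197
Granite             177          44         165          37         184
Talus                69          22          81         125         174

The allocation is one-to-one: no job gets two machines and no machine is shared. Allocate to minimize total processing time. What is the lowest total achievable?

Optimal: Ridgeline→Machine M7 (33 min), Juno→Machine M5 (178 min), Flint→Machine M3 (75 min), Granite→Machine M6 (37 min), Talus→Machine M4 (22 min) — total 33+178+75+37+22 = 345 min.
Column-greedy (each machine in turn goes to its cheapest remaining job) gives 494 min, worse by 149.
Every other assignment is strictly worse.

Min total: 345 min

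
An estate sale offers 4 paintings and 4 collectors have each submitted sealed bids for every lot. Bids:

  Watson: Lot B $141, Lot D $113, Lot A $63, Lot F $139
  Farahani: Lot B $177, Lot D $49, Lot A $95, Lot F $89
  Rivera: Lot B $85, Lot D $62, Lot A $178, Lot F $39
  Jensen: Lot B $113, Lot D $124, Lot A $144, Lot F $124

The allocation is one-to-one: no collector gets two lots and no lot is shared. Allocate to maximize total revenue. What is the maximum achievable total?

Maximum total: $618

Optimal: Watson→Lot F ($139), Farahani→Lot B ($177), Rivera→Lot A ($178), Jensen→Lot D ($124) — total 139+177+178+124 = $618.
Row-greedy (each collector in turn takes its best remaining lot) gives $422, worse by 196.
Next-best assignment: Watson→Lot D, Farahani→Lot B, Rivera→Lot A, Jensen→Lot F = $592.
Swapping Farahani↔Rivera (Farahani→Lot A $95, Rivera→Lot B $85) loses 175.
Every other assignment is strictly worse.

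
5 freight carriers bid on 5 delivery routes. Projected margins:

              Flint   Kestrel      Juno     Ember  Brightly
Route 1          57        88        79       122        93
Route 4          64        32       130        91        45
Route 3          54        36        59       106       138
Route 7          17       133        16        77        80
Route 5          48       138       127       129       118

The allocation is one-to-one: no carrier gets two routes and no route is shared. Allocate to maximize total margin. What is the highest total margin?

Max total: $587k

Optimal: Flint→Route 1 ($57k), Kestrel→Route 7 ($133k), Juno→Route 4 ($130k), Ember→Route 5 ($129k), Brightly→Route 3 ($138k) — total 57+133+130+129+138 = $587k.
Max-entry greedy (repeatedly take the single best remaining cell) gives $545k, worse by 42.
Next-best assignment: Flint→Route 4, Kestrel→Route 7, Juno→Route 5, Ember→Route 1, Brightly→Route 3 = $584k.
Swapping Kestrel↔Ember (Kestrel→Route 5 $138k, Ember→Route 7 $77k) loses 47.
No other one-to-one assignment exceeds $587k.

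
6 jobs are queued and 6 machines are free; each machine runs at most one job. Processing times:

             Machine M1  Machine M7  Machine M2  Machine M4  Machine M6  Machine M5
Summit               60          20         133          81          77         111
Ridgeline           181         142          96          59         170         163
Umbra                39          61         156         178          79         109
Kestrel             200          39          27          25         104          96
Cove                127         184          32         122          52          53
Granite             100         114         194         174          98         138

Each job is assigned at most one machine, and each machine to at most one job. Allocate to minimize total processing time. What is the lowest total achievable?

Min total: 296 min

Treat this as an assignment problem: match each job to one machine.
Optimal: Summit→Machine M7 (20 min), Ridgeline→Machine M4 (59 min), Umbra→Machine M1 (39 min), Kestrel→Machine M2 (27 min), Cove→Machine M5 (53 min), Granite→Machine M6 (98 min) — total 20+59+39+27+53+98 = 296 min.
Row-greedy (each job in turn takes its cheapest remaining machine) gives 335 min, worse by 39.
Swapping Ridgeline↔Kestrel (Ridgeline→Machine M2 96 min, Kestrel→Machine M4 25 min) adds 35.
Every other assignment is strictly worse.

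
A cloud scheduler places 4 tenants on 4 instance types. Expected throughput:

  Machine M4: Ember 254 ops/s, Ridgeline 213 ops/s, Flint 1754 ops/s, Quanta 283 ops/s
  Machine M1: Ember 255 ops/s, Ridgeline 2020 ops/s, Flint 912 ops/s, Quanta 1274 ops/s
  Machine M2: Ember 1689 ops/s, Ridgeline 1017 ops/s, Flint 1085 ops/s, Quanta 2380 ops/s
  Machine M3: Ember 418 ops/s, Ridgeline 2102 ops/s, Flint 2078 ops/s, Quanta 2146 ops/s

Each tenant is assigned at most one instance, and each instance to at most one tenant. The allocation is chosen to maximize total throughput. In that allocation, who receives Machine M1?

Optimal: Ember→Machine M2 (1689 ops/s), Ridgeline→Machine M1 (2020 ops/s), Flint→Machine M4 (1754 ops/s), Quanta→Machine M3 (2146 ops/s) — total 1689+2020+1754+2146 = 7609 ops/s.
Next-best assignment: Ember→Machine M2, Ridgeline→Machine M3, Flint→Machine M4, Quanta→Machine M1 = 6819 ops/s.
Ridgeline's own top instance is Machine M3 (2102 ops/s), but forcing Ridgeline→Machine M3 and reassigning the rest optimally gives only 6819 ops/s — worse by 790.

Ridgeline receives Machine M1.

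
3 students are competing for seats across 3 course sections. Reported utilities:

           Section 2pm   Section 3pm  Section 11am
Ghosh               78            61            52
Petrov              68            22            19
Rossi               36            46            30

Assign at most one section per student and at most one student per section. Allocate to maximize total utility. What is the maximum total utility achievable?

This is a one-to-one assignment (maximum-weight bipartite matching).
Optimal: Ghosh→Section 11am (52 points), Petrov→Section 2pm (68 points), Rossi→Section 3pm (46 points) — total 52+68+46 = 166 points.
Max-entry greedy (repeatedly take the single best remaining cell) gives 143 points, worse by 23.
Swapping Ghosh↔Rossi (Ghosh→Section 3pm 61 points, Rossi→Section 11am 30 points) loses 7.
Every other assignment is strictly worse.

Maximum total: 166 points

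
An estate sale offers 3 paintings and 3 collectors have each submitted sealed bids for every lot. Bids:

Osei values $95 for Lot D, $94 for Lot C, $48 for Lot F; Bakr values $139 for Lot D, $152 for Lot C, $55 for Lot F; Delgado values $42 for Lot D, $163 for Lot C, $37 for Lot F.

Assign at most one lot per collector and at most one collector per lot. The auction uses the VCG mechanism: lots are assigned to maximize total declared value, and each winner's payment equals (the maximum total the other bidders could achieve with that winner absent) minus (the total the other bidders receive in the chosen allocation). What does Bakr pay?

Efficient allocation: Osei→Lot F ($48), Bakr→Lot D ($139), Delgado→Lot C ($163); total welfare W = $350.
Bakr receives Lot D at value $139, so the others get W − 139 = $211.
Without Bakr: best allocation of the remaining 2 bidders over all 3 lots is Osei→Lot D ($95), Delgado→Lot C ($163), total $258.
VCG payment = (others' best without Bakr) − (others' welfare with Bakr) = 258 − 211 = $47.

Bakr pays $47.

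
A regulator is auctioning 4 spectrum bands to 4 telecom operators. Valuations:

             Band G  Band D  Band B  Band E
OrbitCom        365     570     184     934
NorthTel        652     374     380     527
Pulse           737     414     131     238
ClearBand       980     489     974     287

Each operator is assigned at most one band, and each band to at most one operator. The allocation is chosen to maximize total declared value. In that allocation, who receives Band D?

NorthTel receives Band D.

Treat this as an assignment problem: match each operator to one band.
Optimal: OrbitCom→Band E ($934M), NorthTel→Band D ($374M), Pulse→Band G ($737M), ClearBand→Band B ($974M) — total 934+374+737+974 = $3019M.
Max-entry greedy (repeatedly take the single best remaining cell) gives $2708M, worse by 311.
Swapping OrbitCom↔ClearBand (OrbitCom→Band B $184M, ClearBand→Band E $287M) loses 1437.
NorthTel's own top band is Band G ($652M), but forcing NorthTel→Band G and reassigning the rest optimally gives only $2974M — worse by 45.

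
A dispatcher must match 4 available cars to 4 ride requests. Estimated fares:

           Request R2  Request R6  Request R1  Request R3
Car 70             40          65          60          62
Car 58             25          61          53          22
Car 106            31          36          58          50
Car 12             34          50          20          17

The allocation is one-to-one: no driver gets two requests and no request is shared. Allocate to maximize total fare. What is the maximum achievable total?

Optimal: Car 70→Request R3 ($62), Car 58→Request R6 ($61), Car 106→Request R1 ($58), Car 12→Request R2 ($34) — total 62+61+58+34 = $215.
Column-greedy (each request in turn goes to its best remaining driver) gives $176, worse by 39.
Swapping Car 106↔Car 58 (Car 106→Request R6 $36, Car 58→Request R1 $53) loses 30.

Max total: $215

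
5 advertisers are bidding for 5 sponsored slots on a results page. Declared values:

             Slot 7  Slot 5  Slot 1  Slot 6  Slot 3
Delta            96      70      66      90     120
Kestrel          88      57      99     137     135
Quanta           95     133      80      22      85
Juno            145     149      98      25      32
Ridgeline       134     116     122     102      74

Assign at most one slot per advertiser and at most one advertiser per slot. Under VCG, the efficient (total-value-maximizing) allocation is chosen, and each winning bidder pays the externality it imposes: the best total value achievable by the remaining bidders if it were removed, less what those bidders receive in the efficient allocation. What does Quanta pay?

Efficient allocation: Delta→Slot 3 ($120), Kestrel→Slot 6 ($137), Quanta→Slot 5 ($133), Juno→Slot 7 ($145), Ridgeline→Slot 1 ($122); total welfare W = $657.
Quanta receives Slot 5 at value $133, so the others get W − 133 = $524.
Without Quanta: best allocation of the remaining 4 bidders over all 5 slots is Delta→Slot 3 ($120), Kestrel→Slot 6 ($137), Juno→Slot 5 ($149), Ridgeline→Slot 7 ($134), total $540.
VCG payment = (others' best without Quanta) − (others' welfare with Quanta) = 540 − 524 = $16.

Quanta pays $16.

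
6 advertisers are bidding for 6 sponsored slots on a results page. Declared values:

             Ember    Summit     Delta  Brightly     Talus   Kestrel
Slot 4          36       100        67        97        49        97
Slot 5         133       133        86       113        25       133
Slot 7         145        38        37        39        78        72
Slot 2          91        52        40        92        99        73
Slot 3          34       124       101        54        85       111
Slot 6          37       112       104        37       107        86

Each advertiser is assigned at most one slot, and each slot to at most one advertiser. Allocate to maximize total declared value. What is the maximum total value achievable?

Max total: $702

Optimal: Ember→Slot 7 ($145), Summit→Slot 3 ($124), Delta→Slot 6 ($104), Brightly→Slot 4 ($97), Talus→Slot 2 ($99), Kestrel→Slot 5 ($133) — total 145+124+104+97+99+133 = $702.
Next-best assignment: Ember→Slot 7, Summit→Slot 5, Delta→Slot 6, Brightly→Slot 4, Talus→Slot 2, Kestrel→Slot 3 = $689.
Swapping Summit↔Ember (Summit→Slot 7 $38, Ember→Slot 3 $34) loses 197.
Every other assignment is strictly worse.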